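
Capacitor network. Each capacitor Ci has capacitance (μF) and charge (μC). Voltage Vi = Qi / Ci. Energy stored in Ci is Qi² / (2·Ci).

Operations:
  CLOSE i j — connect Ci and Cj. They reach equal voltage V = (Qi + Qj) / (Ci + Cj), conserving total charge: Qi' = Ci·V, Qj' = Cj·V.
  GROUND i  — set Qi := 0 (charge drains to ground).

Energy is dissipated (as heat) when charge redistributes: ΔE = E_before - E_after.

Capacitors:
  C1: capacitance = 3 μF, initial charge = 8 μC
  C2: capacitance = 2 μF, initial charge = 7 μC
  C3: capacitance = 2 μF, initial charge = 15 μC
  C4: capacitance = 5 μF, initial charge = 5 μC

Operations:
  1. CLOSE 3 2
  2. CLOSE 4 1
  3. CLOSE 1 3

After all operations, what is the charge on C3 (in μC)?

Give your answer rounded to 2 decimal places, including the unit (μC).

Answer: 6.35 μC

Derivation:
Initial: C1(3μF, Q=8μC, V=2.67V), C2(2μF, Q=7μC, V=3.50V), C3(2μF, Q=15μC, V=7.50V), C4(5μF, Q=5μC, V=1.00V)
Op 1: CLOSE 3-2: Q_total=22.00, C_total=4.00, V=5.50; Q3=11.00, Q2=11.00; dissipated=8.000
Op 2: CLOSE 4-1: Q_total=13.00, C_total=8.00, V=1.62; Q4=8.12, Q1=4.88; dissipated=2.604
Op 3: CLOSE 1-3: Q_total=15.88, C_total=5.00, V=3.17; Q1=9.53, Q3=6.35; dissipated=9.009
Final charges: Q1=9.53, Q2=11.00, Q3=6.35, Q4=8.12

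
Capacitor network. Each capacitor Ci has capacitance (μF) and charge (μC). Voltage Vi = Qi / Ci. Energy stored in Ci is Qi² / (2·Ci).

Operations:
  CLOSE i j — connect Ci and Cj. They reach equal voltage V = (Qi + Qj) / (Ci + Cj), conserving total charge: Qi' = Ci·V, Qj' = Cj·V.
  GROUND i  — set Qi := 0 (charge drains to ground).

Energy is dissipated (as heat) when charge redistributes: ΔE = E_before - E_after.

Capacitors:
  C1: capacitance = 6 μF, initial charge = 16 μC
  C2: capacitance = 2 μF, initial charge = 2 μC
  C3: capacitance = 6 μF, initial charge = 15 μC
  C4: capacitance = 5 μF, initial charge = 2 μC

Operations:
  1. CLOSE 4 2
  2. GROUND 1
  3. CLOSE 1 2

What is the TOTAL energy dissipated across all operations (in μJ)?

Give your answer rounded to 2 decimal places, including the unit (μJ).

Answer: 21.84 μJ

Derivation:
Initial: C1(6μF, Q=16μC, V=2.67V), C2(2μF, Q=2μC, V=1.00V), C3(6μF, Q=15μC, V=2.50V), C4(5μF, Q=2μC, V=0.40V)
Op 1: CLOSE 4-2: Q_total=4.00, C_total=7.00, V=0.57; Q4=2.86, Q2=1.14; dissipated=0.257
Op 2: GROUND 1: Q1=0; energy lost=21.333
Op 3: CLOSE 1-2: Q_total=1.14, C_total=8.00, V=0.14; Q1=0.86, Q2=0.29; dissipated=0.245
Total dissipated: 21.835 μJ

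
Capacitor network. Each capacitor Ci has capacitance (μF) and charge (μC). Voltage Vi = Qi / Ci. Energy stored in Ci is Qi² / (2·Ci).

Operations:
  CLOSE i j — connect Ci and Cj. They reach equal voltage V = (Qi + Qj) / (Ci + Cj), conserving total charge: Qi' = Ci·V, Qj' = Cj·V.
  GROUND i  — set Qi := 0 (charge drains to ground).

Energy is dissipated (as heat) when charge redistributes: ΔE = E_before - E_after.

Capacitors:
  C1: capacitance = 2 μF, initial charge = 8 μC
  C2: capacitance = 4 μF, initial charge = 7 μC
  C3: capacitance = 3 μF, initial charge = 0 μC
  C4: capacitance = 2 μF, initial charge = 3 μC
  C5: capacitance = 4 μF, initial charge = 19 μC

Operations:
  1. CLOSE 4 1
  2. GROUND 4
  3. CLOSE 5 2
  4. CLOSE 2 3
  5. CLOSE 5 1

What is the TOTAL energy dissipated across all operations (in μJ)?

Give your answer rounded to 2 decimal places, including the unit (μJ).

Initial: C1(2μF, Q=8μC, V=4.00V), C2(4μF, Q=7μC, V=1.75V), C3(3μF, Q=0μC, V=0.00V), C4(2μF, Q=3μC, V=1.50V), C5(4μF, Q=19μC, V=4.75V)
Op 1: CLOSE 4-1: Q_total=11.00, C_total=4.00, V=2.75; Q4=5.50, Q1=5.50; dissipated=3.125
Op 2: GROUND 4: Q4=0; energy lost=7.562
Op 3: CLOSE 5-2: Q_total=26.00, C_total=8.00, V=3.25; Q5=13.00, Q2=13.00; dissipated=9.000
Op 4: CLOSE 2-3: Q_total=13.00, C_total=7.00, V=1.86; Q2=7.43, Q3=5.57; dissipated=9.054
Op 5: CLOSE 5-1: Q_total=18.50, C_total=6.00, V=3.08; Q5=12.33, Q1=6.17; dissipated=0.167
Total dissipated: 28.908 μJ

Answer: 28.91 μJ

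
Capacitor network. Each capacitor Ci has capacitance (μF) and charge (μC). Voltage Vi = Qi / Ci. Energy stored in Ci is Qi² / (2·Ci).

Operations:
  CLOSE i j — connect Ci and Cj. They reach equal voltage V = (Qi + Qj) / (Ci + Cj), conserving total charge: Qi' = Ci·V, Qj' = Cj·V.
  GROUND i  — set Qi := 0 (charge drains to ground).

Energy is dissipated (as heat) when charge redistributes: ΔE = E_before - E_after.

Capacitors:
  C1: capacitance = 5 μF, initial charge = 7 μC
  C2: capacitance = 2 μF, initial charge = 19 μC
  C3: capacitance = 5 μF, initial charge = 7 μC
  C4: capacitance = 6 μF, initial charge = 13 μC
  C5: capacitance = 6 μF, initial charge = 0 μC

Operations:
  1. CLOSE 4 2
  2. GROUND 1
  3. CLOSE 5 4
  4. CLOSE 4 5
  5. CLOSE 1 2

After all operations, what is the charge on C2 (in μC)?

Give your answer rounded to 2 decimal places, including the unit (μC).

Answer: 2.29 μC

Derivation:
Initial: C1(5μF, Q=7μC, V=1.40V), C2(2μF, Q=19μC, V=9.50V), C3(5μF, Q=7μC, V=1.40V), C4(6μF, Q=13μC, V=2.17V), C5(6μF, Q=0μC, V=0.00V)
Op 1: CLOSE 4-2: Q_total=32.00, C_total=8.00, V=4.00; Q4=24.00, Q2=8.00; dissipated=40.333
Op 2: GROUND 1: Q1=0; energy lost=4.900
Op 3: CLOSE 5-4: Q_total=24.00, C_total=12.00, V=2.00; Q5=12.00, Q4=12.00; dissipated=24.000
Op 4: CLOSE 4-5: Q_total=24.00, C_total=12.00, V=2.00; Q4=12.00, Q5=12.00; dissipated=0.000
Op 5: CLOSE 1-2: Q_total=8.00, C_total=7.00, V=1.14; Q1=5.71, Q2=2.29; dissipated=11.429
Final charges: Q1=5.71, Q2=2.29, Q3=7.00, Q4=12.00, Q5=12.00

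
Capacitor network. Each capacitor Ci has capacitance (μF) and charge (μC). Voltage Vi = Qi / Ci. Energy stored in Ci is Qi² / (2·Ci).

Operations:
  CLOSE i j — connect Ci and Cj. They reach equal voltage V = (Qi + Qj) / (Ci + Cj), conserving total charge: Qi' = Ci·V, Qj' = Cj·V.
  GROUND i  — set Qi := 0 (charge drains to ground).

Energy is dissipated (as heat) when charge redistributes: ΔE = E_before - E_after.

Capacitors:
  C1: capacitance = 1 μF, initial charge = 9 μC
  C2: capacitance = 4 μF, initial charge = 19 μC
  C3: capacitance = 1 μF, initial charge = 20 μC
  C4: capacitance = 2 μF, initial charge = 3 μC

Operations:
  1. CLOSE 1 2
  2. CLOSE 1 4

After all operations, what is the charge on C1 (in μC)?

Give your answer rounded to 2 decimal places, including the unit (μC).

Initial: C1(1μF, Q=9μC, V=9.00V), C2(4μF, Q=19μC, V=4.75V), C3(1μF, Q=20μC, V=20.00V), C4(2μF, Q=3μC, V=1.50V)
Op 1: CLOSE 1-2: Q_total=28.00, C_total=5.00, V=5.60; Q1=5.60, Q2=22.40; dissipated=7.225
Op 2: CLOSE 1-4: Q_total=8.60, C_total=3.00, V=2.87; Q1=2.87, Q4=5.73; dissipated=5.603
Final charges: Q1=2.87, Q2=22.40, Q3=20.00, Q4=5.73

Answer: 2.87 μC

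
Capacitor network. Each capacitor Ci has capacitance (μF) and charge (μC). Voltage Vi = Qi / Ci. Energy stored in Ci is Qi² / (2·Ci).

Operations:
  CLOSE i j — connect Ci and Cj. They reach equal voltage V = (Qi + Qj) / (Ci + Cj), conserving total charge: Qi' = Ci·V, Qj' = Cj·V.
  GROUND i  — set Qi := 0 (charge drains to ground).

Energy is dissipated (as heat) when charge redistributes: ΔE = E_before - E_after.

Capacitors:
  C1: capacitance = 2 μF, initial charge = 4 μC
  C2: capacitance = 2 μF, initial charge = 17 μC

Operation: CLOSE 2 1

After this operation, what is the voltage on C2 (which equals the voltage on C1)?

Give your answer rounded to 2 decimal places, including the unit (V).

Initial: C1(2μF, Q=4μC, V=2.00V), C2(2μF, Q=17μC, V=8.50V)
Op 1: CLOSE 2-1: Q_total=21.00, C_total=4.00, V=5.25; Q2=10.50, Q1=10.50; dissipated=21.125

Answer: 5.25 V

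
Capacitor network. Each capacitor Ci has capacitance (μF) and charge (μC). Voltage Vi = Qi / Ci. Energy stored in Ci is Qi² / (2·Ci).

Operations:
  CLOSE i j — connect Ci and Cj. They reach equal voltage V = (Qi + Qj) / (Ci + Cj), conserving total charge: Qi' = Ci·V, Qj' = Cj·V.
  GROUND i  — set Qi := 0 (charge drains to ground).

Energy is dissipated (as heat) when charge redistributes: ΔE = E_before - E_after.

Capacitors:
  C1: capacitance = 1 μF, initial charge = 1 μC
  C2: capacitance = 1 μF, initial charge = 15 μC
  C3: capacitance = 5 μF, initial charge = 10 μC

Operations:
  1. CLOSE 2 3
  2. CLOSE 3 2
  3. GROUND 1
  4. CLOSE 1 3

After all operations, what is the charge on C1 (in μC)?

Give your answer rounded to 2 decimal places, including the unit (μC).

Initial: C1(1μF, Q=1μC, V=1.00V), C2(1μF, Q=15μC, V=15.00V), C3(5μF, Q=10μC, V=2.00V)
Op 1: CLOSE 2-3: Q_total=25.00, C_total=6.00, V=4.17; Q2=4.17, Q3=20.83; dissipated=70.417
Op 2: CLOSE 3-2: Q_total=25.00, C_total=6.00, V=4.17; Q3=20.83, Q2=4.17; dissipated=0.000
Op 3: GROUND 1: Q1=0; energy lost=0.500
Op 4: CLOSE 1-3: Q_total=20.83, C_total=6.00, V=3.47; Q1=3.47, Q3=17.36; dissipated=7.234
Final charges: Q1=3.47, Q2=4.17, Q3=17.36

Answer: 3.47 μC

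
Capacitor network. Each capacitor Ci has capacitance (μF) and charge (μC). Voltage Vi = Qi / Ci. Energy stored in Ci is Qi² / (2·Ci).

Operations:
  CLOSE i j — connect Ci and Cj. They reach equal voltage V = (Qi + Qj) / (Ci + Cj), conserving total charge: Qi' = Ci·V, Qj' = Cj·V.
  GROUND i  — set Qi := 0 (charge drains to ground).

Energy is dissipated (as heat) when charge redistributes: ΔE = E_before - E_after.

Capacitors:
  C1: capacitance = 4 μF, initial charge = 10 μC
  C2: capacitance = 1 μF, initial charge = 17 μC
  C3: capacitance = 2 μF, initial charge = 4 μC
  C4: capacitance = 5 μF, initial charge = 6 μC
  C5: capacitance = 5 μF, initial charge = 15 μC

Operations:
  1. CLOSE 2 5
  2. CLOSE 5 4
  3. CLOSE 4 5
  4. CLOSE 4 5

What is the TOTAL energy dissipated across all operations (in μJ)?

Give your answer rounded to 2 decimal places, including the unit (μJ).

Answer: 103.02 μJ

Derivation:
Initial: C1(4μF, Q=10μC, V=2.50V), C2(1μF, Q=17μC, V=17.00V), C3(2μF, Q=4μC, V=2.00V), C4(5μF, Q=6μC, V=1.20V), C5(5μF, Q=15μC, V=3.00V)
Op 1: CLOSE 2-5: Q_total=32.00, C_total=6.00, V=5.33; Q2=5.33, Q5=26.67; dissipated=81.667
Op 2: CLOSE 5-4: Q_total=32.67, C_total=10.00, V=3.27; Q5=16.33, Q4=16.33; dissipated=21.356
Op 3: CLOSE 4-5: Q_total=32.67, C_total=10.00, V=3.27; Q4=16.33, Q5=16.33; dissipated=0.000
Op 4: CLOSE 4-5: Q_total=32.67, C_total=10.00, V=3.27; Q4=16.33, Q5=16.33; dissipated=0.000
Total dissipated: 103.022 μJ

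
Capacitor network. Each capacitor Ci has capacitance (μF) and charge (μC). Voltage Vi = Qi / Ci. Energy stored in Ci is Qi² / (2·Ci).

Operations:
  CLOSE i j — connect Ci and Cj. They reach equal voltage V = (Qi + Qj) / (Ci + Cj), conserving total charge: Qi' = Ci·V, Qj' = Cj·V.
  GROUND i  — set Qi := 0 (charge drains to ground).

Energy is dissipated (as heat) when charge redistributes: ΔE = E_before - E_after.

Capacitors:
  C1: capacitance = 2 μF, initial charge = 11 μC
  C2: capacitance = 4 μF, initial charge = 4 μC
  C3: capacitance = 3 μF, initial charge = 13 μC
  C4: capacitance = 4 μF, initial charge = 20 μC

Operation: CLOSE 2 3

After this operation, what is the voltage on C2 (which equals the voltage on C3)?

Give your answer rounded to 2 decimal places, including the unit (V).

Initial: C1(2μF, Q=11μC, V=5.50V), C2(4μF, Q=4μC, V=1.00V), C3(3μF, Q=13μC, V=4.33V), C4(4μF, Q=20μC, V=5.00V)
Op 1: CLOSE 2-3: Q_total=17.00, C_total=7.00, V=2.43; Q2=9.71, Q3=7.29; dissipated=9.524

Answer: 2.43 V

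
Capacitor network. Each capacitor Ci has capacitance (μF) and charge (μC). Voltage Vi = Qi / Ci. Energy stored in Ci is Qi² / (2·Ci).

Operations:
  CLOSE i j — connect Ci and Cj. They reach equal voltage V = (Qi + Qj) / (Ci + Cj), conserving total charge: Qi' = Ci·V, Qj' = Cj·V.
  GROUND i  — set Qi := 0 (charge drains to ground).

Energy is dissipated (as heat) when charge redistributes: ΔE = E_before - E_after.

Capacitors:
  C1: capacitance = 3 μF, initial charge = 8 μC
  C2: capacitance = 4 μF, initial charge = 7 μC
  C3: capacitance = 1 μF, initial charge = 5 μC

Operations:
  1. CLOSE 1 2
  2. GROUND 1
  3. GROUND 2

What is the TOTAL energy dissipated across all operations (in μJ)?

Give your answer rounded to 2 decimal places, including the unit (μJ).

Initial: C1(3μF, Q=8μC, V=2.67V), C2(4μF, Q=7μC, V=1.75V), C3(1μF, Q=5μC, V=5.00V)
Op 1: CLOSE 1-2: Q_total=15.00, C_total=7.00, V=2.14; Q1=6.43, Q2=8.57; dissipated=0.720
Op 2: GROUND 1: Q1=0; energy lost=6.888
Op 3: GROUND 2: Q2=0; energy lost=9.184
Total dissipated: 16.792 μJ

Answer: 16.79 μJ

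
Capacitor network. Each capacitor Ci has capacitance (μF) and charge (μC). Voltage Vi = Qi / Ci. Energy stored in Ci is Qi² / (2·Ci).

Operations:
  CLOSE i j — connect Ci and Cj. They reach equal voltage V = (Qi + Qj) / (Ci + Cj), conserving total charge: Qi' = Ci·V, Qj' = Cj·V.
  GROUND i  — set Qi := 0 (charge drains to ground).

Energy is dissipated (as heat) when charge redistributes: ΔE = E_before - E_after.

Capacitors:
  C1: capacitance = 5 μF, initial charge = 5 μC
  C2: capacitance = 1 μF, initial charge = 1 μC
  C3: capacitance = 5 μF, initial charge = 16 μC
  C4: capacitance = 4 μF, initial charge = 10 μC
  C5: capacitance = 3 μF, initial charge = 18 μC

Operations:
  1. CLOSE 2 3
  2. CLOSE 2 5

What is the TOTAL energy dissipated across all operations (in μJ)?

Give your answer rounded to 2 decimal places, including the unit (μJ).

Answer: 5.78 μJ

Derivation:
Initial: C1(5μF, Q=5μC, V=1.00V), C2(1μF, Q=1μC, V=1.00V), C3(5μF, Q=16μC, V=3.20V), C4(4μF, Q=10μC, V=2.50V), C5(3μF, Q=18μC, V=6.00V)
Op 1: CLOSE 2-3: Q_total=17.00, C_total=6.00, V=2.83; Q2=2.83, Q3=14.17; dissipated=2.017
Op 2: CLOSE 2-5: Q_total=20.83, C_total=4.00, V=5.21; Q2=5.21, Q5=15.62; dissipated=3.760
Total dissipated: 5.777 μJ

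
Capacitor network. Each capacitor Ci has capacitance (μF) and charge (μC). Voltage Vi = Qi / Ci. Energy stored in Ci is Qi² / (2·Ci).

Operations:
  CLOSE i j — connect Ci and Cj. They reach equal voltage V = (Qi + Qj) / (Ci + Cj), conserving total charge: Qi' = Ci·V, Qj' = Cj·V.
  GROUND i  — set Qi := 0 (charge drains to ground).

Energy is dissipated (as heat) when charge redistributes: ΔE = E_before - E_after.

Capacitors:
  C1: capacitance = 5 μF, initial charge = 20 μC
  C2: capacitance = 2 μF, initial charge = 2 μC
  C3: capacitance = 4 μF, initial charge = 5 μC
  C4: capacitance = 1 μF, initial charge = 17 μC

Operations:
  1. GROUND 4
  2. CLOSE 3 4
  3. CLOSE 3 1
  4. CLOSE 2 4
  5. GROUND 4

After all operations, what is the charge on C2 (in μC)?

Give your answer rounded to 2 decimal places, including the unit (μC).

Initial: C1(5μF, Q=20μC, V=4.00V), C2(2μF, Q=2μC, V=1.00V), C3(4μF, Q=5μC, V=1.25V), C4(1μF, Q=17μC, V=17.00V)
Op 1: GROUND 4: Q4=0; energy lost=144.500
Op 2: CLOSE 3-4: Q_total=5.00, C_total=5.00, V=1.00; Q3=4.00, Q4=1.00; dissipated=0.625
Op 3: CLOSE 3-1: Q_total=24.00, C_total=9.00, V=2.67; Q3=10.67, Q1=13.33; dissipated=10.000
Op 4: CLOSE 2-4: Q_total=3.00, C_total=3.00, V=1.00; Q2=2.00, Q4=1.00; dissipated=0.000
Op 5: GROUND 4: Q4=0; energy lost=0.500
Final charges: Q1=13.33, Q2=2.00, Q3=10.67, Q4=0.00

Answer: 2.00 μC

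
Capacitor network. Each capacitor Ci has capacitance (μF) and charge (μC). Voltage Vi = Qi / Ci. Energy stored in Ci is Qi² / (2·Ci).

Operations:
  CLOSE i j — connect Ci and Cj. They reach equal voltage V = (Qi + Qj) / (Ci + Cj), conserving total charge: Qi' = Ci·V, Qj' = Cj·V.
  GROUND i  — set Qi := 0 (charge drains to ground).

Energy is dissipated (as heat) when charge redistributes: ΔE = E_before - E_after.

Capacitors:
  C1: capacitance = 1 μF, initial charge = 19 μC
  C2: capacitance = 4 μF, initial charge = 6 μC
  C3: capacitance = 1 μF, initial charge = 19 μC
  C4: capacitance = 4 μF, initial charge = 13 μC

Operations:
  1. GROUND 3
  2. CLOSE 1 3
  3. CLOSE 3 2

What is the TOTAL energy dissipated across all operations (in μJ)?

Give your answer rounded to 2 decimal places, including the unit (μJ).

Answer: 296.35 μJ

Derivation:
Initial: C1(1μF, Q=19μC, V=19.00V), C2(4μF, Q=6μC, V=1.50V), C3(1μF, Q=19μC, V=19.00V), C4(4μF, Q=13μC, V=3.25V)
Op 1: GROUND 3: Q3=0; energy lost=180.500
Op 2: CLOSE 1-3: Q_total=19.00, C_total=2.00, V=9.50; Q1=9.50, Q3=9.50; dissipated=90.250
Op 3: CLOSE 3-2: Q_total=15.50, C_total=5.00, V=3.10; Q3=3.10, Q2=12.40; dissipated=25.600
Total dissipated: 296.350 μJ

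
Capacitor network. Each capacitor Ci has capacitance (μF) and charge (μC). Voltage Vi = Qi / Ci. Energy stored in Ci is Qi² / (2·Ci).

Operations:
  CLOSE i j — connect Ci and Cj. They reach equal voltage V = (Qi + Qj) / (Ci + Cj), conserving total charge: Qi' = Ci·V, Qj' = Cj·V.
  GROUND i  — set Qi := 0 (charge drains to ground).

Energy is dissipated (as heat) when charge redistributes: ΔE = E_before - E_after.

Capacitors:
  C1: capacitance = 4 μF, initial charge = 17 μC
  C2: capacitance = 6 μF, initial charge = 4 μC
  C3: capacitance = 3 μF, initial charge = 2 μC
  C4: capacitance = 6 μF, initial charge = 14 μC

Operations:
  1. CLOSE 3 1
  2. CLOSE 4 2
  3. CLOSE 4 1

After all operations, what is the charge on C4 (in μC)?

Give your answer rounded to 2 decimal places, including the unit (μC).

Answer: 11.91 μC

Derivation:
Initial: C1(4μF, Q=17μC, V=4.25V), C2(6μF, Q=4μC, V=0.67V), C3(3μF, Q=2μC, V=0.67V), C4(6μF, Q=14μC, V=2.33V)
Op 1: CLOSE 3-1: Q_total=19.00, C_total=7.00, V=2.71; Q3=8.14, Q1=10.86; dissipated=11.006
Op 2: CLOSE 4-2: Q_total=18.00, C_total=12.00, V=1.50; Q4=9.00, Q2=9.00; dissipated=4.167
Op 3: CLOSE 4-1: Q_total=19.86, C_total=10.00, V=1.99; Q4=11.91, Q1=7.94; dissipated=1.769
Final charges: Q1=7.94, Q2=9.00, Q3=8.14, Q4=11.91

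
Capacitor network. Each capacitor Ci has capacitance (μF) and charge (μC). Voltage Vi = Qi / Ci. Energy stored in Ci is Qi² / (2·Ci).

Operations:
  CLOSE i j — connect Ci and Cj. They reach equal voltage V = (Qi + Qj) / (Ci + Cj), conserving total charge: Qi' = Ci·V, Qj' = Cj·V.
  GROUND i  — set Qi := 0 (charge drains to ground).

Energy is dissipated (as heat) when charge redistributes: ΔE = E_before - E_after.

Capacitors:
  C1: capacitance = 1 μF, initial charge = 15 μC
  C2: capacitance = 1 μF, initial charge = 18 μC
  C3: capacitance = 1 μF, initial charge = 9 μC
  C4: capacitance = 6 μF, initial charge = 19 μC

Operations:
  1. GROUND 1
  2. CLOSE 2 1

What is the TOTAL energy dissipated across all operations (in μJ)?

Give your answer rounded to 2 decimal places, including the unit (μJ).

Initial: C1(1μF, Q=15μC, V=15.00V), C2(1μF, Q=18μC, V=18.00V), C3(1μF, Q=9μC, V=9.00V), C4(6μF, Q=19μC, V=3.17V)
Op 1: GROUND 1: Q1=0; energy lost=112.500
Op 2: CLOSE 2-1: Q_total=18.00, C_total=2.00, V=9.00; Q2=9.00, Q1=9.00; dissipated=81.000
Total dissipated: 193.500 μJ

Answer: 193.50 μJ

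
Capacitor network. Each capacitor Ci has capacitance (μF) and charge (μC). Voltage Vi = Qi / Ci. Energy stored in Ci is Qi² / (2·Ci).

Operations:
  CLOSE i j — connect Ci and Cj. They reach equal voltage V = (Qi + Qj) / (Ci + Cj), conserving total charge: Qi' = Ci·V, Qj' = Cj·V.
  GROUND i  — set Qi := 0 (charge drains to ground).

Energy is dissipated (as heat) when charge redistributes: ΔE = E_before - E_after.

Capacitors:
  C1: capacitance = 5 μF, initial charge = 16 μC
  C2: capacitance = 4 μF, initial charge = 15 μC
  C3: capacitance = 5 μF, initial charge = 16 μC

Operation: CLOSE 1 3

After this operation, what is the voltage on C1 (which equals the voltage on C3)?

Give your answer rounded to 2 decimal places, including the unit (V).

Answer: 3.20 V

Derivation:
Initial: C1(5μF, Q=16μC, V=3.20V), C2(4μF, Q=15μC, V=3.75V), C3(5μF, Q=16μC, V=3.20V)
Op 1: CLOSE 1-3: Q_total=32.00, C_total=10.00, V=3.20; Q1=16.00, Q3=16.00; dissipated=0.000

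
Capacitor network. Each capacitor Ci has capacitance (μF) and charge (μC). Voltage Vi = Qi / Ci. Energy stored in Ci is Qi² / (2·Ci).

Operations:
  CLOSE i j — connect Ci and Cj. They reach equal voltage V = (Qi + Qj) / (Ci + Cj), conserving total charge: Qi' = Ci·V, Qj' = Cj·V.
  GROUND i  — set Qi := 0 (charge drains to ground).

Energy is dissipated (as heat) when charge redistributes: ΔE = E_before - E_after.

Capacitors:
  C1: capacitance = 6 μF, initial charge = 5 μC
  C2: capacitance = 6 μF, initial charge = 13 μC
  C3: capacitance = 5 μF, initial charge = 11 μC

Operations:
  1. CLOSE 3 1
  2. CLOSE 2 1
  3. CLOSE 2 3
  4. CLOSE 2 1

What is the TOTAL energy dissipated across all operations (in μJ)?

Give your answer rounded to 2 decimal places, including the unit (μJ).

Initial: C1(6μF, Q=5μC, V=0.83V), C2(6μF, Q=13μC, V=2.17V), C3(5μF, Q=11μC, V=2.20V)
Op 1: CLOSE 3-1: Q_total=16.00, C_total=11.00, V=1.45; Q3=7.27, Q1=8.73; dissipated=2.547
Op 2: CLOSE 2-1: Q_total=21.73, C_total=12.00, V=1.81; Q2=10.86, Q1=10.86; dissipated=0.761
Op 3: CLOSE 2-3: Q_total=18.14, C_total=11.00, V=1.65; Q2=9.89, Q3=8.24; dissipated=0.173
Op 4: CLOSE 2-1: Q_total=20.76, C_total=12.00, V=1.73; Q2=10.38, Q1=10.38; dissipated=0.039
Total dissipated: 3.520 μJ

Answer: 3.52 μJ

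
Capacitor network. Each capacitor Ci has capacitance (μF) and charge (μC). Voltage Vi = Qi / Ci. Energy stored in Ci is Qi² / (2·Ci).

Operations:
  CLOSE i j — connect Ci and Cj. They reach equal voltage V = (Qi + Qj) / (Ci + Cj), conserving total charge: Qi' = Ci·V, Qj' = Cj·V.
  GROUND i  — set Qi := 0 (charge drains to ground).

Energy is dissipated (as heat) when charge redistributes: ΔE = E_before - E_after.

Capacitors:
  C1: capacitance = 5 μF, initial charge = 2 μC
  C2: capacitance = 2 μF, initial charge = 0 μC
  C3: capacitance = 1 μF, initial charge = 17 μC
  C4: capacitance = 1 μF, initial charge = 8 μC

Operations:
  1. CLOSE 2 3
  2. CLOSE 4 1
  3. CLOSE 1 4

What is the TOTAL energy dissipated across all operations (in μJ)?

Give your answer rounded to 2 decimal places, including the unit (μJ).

Initial: C1(5μF, Q=2μC, V=0.40V), C2(2μF, Q=0μC, V=0.00V), C3(1μF, Q=17μC, V=17.00V), C4(1μF, Q=8μC, V=8.00V)
Op 1: CLOSE 2-3: Q_total=17.00, C_total=3.00, V=5.67; Q2=11.33, Q3=5.67; dissipated=96.333
Op 2: CLOSE 4-1: Q_total=10.00, C_total=6.00, V=1.67; Q4=1.67, Q1=8.33; dissipated=24.067
Op 3: CLOSE 1-4: Q_total=10.00, C_total=6.00, V=1.67; Q1=8.33, Q4=1.67; dissipated=0.000
Total dissipated: 120.400 μJ

Answer: 120.40 μJ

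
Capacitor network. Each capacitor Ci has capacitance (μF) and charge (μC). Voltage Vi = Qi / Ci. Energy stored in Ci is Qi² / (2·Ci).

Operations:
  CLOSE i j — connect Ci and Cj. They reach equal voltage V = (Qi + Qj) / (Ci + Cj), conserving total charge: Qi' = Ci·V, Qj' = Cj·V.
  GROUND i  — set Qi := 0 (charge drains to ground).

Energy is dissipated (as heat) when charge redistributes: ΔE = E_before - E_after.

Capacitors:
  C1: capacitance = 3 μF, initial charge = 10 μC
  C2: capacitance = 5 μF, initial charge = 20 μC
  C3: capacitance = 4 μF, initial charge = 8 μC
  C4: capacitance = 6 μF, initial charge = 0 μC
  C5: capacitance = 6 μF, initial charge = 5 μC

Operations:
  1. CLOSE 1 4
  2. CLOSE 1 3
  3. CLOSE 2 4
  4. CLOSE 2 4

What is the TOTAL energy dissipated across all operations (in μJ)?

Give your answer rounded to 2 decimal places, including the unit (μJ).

Initial: C1(3μF, Q=10μC, V=3.33V), C2(5μF, Q=20μC, V=4.00V), C3(4μF, Q=8μC, V=2.00V), C4(6μF, Q=0μC, V=0.00V), C5(6μF, Q=5μC, V=0.83V)
Op 1: CLOSE 1-4: Q_total=10.00, C_total=9.00, V=1.11; Q1=3.33, Q4=6.67; dissipated=11.111
Op 2: CLOSE 1-3: Q_total=11.33, C_total=7.00, V=1.62; Q1=4.86, Q3=6.48; dissipated=0.677
Op 3: CLOSE 2-4: Q_total=26.67, C_total=11.00, V=2.42; Q2=12.12, Q4=14.55; dissipated=11.380
Op 4: CLOSE 2-4: Q_total=26.67, C_total=11.00, V=2.42; Q2=12.12, Q4=14.55; dissipated=0.000
Total dissipated: 23.169 μJ

Answer: 23.17 μJ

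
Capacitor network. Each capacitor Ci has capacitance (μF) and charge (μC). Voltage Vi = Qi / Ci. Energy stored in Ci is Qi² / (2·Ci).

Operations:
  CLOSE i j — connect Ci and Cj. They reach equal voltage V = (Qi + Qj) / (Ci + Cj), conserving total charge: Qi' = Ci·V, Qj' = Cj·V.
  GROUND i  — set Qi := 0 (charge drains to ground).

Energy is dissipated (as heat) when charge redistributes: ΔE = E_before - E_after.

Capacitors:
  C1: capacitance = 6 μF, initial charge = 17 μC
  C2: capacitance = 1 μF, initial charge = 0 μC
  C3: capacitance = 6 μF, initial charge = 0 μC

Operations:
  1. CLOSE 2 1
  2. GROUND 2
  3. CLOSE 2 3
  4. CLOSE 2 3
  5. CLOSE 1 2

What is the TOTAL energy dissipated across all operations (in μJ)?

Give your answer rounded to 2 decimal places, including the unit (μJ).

Answer: 8.92 μJ

Derivation:
Initial: C1(6μF, Q=17μC, V=2.83V), C2(1μF, Q=0μC, V=0.00V), C3(6μF, Q=0μC, V=0.00V)
Op 1: CLOSE 2-1: Q_total=17.00, C_total=7.00, V=2.43; Q2=2.43, Q1=14.57; dissipated=3.440
Op 2: GROUND 2: Q2=0; energy lost=2.949
Op 3: CLOSE 2-3: Q_total=0.00, C_total=7.00, V=0.00; Q2=0.00, Q3=0.00; dissipated=0.000
Op 4: CLOSE 2-3: Q_total=0.00, C_total=7.00, V=0.00; Q2=0.00, Q3=0.00; dissipated=0.000
Op 5: CLOSE 1-2: Q_total=14.57, C_total=7.00, V=2.08; Q1=12.49, Q2=2.08; dissipated=2.528
Total dissipated: 8.917 μJ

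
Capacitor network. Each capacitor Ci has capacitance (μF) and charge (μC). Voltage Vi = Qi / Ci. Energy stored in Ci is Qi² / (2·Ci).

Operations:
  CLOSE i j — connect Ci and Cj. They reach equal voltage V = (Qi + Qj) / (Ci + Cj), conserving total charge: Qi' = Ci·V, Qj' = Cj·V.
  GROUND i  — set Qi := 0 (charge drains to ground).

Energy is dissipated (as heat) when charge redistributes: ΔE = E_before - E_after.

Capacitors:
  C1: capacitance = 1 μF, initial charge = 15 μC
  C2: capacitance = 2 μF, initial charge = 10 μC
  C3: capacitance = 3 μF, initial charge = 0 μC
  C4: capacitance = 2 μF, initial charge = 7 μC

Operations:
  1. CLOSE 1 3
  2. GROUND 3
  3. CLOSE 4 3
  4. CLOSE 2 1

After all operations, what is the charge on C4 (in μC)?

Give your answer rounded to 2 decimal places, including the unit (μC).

Initial: C1(1μF, Q=15μC, V=15.00V), C2(2μF, Q=10μC, V=5.00V), C3(3μF, Q=0μC, V=0.00V), C4(2μF, Q=7μC, V=3.50V)
Op 1: CLOSE 1-3: Q_total=15.00, C_total=4.00, V=3.75; Q1=3.75, Q3=11.25; dissipated=84.375
Op 2: GROUND 3: Q3=0; energy lost=21.094
Op 3: CLOSE 4-3: Q_total=7.00, C_total=5.00, V=1.40; Q4=2.80, Q3=4.20; dissipated=7.350
Op 4: CLOSE 2-1: Q_total=13.75, C_total=3.00, V=4.58; Q2=9.17, Q1=4.58; dissipated=0.521
Final charges: Q1=4.58, Q2=9.17, Q3=4.20, Q4=2.80

Answer: 2.80 μC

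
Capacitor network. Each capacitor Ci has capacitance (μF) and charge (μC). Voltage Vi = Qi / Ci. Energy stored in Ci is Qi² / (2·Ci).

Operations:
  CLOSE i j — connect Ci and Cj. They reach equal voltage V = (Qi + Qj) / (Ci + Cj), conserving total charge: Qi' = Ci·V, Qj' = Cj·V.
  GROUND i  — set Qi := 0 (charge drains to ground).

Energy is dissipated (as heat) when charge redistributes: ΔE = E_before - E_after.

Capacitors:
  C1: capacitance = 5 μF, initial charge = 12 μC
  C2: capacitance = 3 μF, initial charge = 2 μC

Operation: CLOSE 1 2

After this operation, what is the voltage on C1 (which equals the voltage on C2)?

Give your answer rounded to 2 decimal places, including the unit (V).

Initial: C1(5μF, Q=12μC, V=2.40V), C2(3μF, Q=2μC, V=0.67V)
Op 1: CLOSE 1-2: Q_total=14.00, C_total=8.00, V=1.75; Q1=8.75, Q2=5.25; dissipated=2.817

Answer: 1.75 V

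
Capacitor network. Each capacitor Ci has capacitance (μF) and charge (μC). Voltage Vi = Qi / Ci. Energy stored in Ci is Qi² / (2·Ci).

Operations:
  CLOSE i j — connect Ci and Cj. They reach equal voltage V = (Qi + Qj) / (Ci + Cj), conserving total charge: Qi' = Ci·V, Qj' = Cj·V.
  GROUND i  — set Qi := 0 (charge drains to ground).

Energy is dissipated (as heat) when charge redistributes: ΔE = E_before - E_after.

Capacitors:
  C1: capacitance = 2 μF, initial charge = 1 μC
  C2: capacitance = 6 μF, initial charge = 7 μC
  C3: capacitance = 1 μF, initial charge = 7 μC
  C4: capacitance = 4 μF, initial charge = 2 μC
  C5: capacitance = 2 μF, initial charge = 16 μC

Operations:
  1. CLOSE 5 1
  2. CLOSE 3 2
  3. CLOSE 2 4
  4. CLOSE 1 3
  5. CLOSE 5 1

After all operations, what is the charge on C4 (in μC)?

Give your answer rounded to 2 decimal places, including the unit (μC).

Answer: 5.60 μC

Derivation:
Initial: C1(2μF, Q=1μC, V=0.50V), C2(6μF, Q=7μC, V=1.17V), C3(1μF, Q=7μC, V=7.00V), C4(4μF, Q=2μC, V=0.50V), C5(2μF, Q=16μC, V=8.00V)
Op 1: CLOSE 5-1: Q_total=17.00, C_total=4.00, V=4.25; Q5=8.50, Q1=8.50; dissipated=28.125
Op 2: CLOSE 3-2: Q_total=14.00, C_total=7.00, V=2.00; Q3=2.00, Q2=12.00; dissipated=14.583
Op 3: CLOSE 2-4: Q_total=14.00, C_total=10.00, V=1.40; Q2=8.40, Q4=5.60; dissipated=2.700
Op 4: CLOSE 1-3: Q_total=10.50, C_total=3.00, V=3.50; Q1=7.00, Q3=3.50; dissipated=1.688
Op 5: CLOSE 5-1: Q_total=15.50, C_total=4.00, V=3.88; Q5=7.75, Q1=7.75; dissipated=0.281
Final charges: Q1=7.75, Q2=8.40, Q3=3.50, Q4=5.60, Q5=7.75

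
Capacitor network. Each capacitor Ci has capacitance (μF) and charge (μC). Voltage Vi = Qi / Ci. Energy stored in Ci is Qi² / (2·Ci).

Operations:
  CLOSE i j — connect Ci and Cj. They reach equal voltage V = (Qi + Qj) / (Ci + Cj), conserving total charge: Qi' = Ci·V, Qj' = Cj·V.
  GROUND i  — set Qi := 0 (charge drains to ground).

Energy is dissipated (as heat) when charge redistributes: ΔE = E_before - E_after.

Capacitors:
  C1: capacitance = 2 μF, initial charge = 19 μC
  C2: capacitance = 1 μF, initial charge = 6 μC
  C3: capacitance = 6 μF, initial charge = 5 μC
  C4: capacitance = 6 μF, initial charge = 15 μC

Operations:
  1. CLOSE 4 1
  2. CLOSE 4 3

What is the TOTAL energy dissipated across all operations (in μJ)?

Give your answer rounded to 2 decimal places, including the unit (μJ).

Initial: C1(2μF, Q=19μC, V=9.50V), C2(1μF, Q=6μC, V=6.00V), C3(6μF, Q=5μC, V=0.83V), C4(6μF, Q=15μC, V=2.50V)
Op 1: CLOSE 4-1: Q_total=34.00, C_total=8.00, V=4.25; Q4=25.50, Q1=8.50; dissipated=36.750
Op 2: CLOSE 4-3: Q_total=30.50, C_total=12.00, V=2.54; Q4=15.25, Q3=15.25; dissipated=17.510
Total dissipated: 54.260 μJ

Answer: 54.26 μJ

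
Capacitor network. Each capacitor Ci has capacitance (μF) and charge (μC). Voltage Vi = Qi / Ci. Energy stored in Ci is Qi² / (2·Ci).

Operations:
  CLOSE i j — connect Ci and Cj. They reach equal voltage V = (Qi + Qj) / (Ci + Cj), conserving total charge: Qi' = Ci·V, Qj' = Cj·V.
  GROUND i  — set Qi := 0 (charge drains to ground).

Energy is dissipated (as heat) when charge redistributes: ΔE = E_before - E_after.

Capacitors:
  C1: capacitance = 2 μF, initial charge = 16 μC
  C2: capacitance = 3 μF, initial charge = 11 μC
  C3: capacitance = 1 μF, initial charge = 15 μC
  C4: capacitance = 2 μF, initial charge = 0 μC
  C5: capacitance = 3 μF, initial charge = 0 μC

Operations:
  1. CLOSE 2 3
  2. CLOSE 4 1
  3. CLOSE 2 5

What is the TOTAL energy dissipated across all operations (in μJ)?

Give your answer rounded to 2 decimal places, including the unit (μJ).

Initial: C1(2μF, Q=16μC, V=8.00V), C2(3μF, Q=11μC, V=3.67V), C3(1μF, Q=15μC, V=15.00V), C4(2μF, Q=0μC, V=0.00V), C5(3μF, Q=0μC, V=0.00V)
Op 1: CLOSE 2-3: Q_total=26.00, C_total=4.00, V=6.50; Q2=19.50, Q3=6.50; dissipated=48.167
Op 2: CLOSE 4-1: Q_total=16.00, C_total=4.00, V=4.00; Q4=8.00, Q1=8.00; dissipated=32.000
Op 3: CLOSE 2-5: Q_total=19.50, C_total=6.00, V=3.25; Q2=9.75, Q5=9.75; dissipated=31.688
Total dissipated: 111.854 μJ

Answer: 111.85 μJ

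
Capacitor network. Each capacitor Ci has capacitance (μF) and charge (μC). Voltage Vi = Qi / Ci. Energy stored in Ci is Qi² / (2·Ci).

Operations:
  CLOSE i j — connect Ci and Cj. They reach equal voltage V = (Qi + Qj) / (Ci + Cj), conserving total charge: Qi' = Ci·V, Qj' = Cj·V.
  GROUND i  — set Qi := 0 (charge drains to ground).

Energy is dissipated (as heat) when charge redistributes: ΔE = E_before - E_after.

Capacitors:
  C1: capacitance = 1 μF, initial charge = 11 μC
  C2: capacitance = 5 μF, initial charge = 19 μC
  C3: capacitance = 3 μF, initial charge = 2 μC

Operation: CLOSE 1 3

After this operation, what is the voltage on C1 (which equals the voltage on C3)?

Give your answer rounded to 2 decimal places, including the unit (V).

Initial: C1(1μF, Q=11μC, V=11.00V), C2(5μF, Q=19μC, V=3.80V), C3(3μF, Q=2μC, V=0.67V)
Op 1: CLOSE 1-3: Q_total=13.00, C_total=4.00, V=3.25; Q1=3.25, Q3=9.75; dissipated=40.042

Answer: 3.25 V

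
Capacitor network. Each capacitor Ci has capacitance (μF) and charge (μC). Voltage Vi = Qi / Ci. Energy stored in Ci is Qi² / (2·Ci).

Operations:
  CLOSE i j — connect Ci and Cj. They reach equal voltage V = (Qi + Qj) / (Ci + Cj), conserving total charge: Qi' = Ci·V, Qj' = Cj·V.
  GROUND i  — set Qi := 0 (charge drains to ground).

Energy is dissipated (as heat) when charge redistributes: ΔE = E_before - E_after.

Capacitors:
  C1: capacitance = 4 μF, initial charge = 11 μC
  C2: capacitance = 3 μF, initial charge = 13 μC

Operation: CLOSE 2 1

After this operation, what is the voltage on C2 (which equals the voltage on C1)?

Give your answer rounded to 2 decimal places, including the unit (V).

Answer: 3.43 V

Derivation:
Initial: C1(4μF, Q=11μC, V=2.75V), C2(3μF, Q=13μC, V=4.33V)
Op 1: CLOSE 2-1: Q_total=24.00, C_total=7.00, V=3.43; Q2=10.29, Q1=13.71; dissipated=2.149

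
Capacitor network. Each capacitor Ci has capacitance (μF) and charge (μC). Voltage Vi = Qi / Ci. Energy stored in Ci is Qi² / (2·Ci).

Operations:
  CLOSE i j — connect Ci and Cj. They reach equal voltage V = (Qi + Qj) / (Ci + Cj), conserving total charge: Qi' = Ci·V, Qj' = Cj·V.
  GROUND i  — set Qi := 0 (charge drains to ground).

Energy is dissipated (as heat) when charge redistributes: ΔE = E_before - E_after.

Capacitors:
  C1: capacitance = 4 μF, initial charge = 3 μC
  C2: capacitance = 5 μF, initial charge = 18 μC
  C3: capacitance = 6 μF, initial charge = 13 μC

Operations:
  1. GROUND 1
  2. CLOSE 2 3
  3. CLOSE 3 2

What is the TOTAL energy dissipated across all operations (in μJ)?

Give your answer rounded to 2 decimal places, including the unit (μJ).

Initial: C1(4μF, Q=3μC, V=0.75V), C2(5μF, Q=18μC, V=3.60V), C3(6μF, Q=13μC, V=2.17V)
Op 1: GROUND 1: Q1=0; energy lost=1.125
Op 2: CLOSE 2-3: Q_total=31.00, C_total=11.00, V=2.82; Q2=14.09, Q3=16.91; dissipated=2.802
Op 3: CLOSE 3-2: Q_total=31.00, C_total=11.00, V=2.82; Q3=16.91, Q2=14.09; dissipated=0.000
Total dissipated: 3.927 μJ

Answer: 3.93 μJ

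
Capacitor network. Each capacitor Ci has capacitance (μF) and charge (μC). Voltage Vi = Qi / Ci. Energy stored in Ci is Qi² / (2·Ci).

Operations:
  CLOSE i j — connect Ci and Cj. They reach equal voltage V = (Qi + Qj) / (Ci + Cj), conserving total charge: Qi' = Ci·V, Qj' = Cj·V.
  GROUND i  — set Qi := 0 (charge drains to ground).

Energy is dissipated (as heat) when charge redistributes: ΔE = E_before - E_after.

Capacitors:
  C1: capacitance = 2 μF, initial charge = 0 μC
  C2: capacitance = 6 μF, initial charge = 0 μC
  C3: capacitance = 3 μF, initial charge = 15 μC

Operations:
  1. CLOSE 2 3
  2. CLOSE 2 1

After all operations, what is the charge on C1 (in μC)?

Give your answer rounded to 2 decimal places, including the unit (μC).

Answer: 2.50 μC

Derivation:
Initial: C1(2μF, Q=0μC, V=0.00V), C2(6μF, Q=0μC, V=0.00V), C3(3μF, Q=15μC, V=5.00V)
Op 1: CLOSE 2-3: Q_total=15.00, C_total=9.00, V=1.67; Q2=10.00, Q3=5.00; dissipated=25.000
Op 2: CLOSE 2-1: Q_total=10.00, C_total=8.00, V=1.25; Q2=7.50, Q1=2.50; dissipated=2.083
Final charges: Q1=2.50, Q2=7.50, Q3=5.00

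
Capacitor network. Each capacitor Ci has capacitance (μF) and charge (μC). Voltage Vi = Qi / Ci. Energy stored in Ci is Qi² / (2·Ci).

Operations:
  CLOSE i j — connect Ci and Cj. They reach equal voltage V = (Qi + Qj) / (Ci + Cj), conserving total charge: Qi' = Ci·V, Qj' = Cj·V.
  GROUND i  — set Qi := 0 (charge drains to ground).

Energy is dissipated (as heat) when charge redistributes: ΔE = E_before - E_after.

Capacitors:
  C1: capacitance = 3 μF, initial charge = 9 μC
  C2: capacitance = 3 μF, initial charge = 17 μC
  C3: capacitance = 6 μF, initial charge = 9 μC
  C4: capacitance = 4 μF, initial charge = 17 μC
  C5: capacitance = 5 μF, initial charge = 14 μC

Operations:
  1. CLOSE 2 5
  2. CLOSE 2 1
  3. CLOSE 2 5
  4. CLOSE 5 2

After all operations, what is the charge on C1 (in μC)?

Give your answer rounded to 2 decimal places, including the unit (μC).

Answer: 10.31 μC

Derivation:
Initial: C1(3μF, Q=9μC, V=3.00V), C2(3μF, Q=17μC, V=5.67V), C3(6μF, Q=9μC, V=1.50V), C4(4μF, Q=17μC, V=4.25V), C5(5μF, Q=14μC, V=2.80V)
Op 1: CLOSE 2-5: Q_total=31.00, C_total=8.00, V=3.88; Q2=11.62, Q5=19.38; dissipated=7.704
Op 2: CLOSE 2-1: Q_total=20.62, C_total=6.00, V=3.44; Q2=10.31, Q1=10.31; dissipated=0.574
Op 3: CLOSE 2-5: Q_total=29.69, C_total=8.00, V=3.71; Q2=11.13, Q5=18.55; dissipated=0.179
Op 4: CLOSE 5-2: Q_total=29.69, C_total=8.00, V=3.71; Q5=18.55, Q2=11.13; dissipated=0.000
Final charges: Q1=10.31, Q2=11.13, Q3=9.00, Q4=17.00, Q5=18.55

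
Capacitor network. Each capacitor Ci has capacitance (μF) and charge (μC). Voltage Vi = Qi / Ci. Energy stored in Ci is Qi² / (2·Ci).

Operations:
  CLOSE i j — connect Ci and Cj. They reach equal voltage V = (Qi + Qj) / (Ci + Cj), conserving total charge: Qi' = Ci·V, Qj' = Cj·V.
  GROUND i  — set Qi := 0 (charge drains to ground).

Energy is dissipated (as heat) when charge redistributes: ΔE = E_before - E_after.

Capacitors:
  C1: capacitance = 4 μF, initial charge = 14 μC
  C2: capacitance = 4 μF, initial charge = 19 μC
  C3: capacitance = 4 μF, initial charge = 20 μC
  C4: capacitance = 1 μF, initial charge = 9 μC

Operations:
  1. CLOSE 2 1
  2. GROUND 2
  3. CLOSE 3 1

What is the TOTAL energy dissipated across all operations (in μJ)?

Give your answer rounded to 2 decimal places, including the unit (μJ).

Answer: 36.36 μJ

Derivation:
Initial: C1(4μF, Q=14μC, V=3.50V), C2(4μF, Q=19μC, V=4.75V), C3(4μF, Q=20μC, V=5.00V), C4(1μF, Q=9μC, V=9.00V)
Op 1: CLOSE 2-1: Q_total=33.00, C_total=8.00, V=4.12; Q2=16.50, Q1=16.50; dissipated=1.562
Op 2: GROUND 2: Q2=0; energy lost=34.031
Op 3: CLOSE 3-1: Q_total=36.50, C_total=8.00, V=4.56; Q3=18.25, Q1=18.25; dissipated=0.766
Total dissipated: 36.359 μJ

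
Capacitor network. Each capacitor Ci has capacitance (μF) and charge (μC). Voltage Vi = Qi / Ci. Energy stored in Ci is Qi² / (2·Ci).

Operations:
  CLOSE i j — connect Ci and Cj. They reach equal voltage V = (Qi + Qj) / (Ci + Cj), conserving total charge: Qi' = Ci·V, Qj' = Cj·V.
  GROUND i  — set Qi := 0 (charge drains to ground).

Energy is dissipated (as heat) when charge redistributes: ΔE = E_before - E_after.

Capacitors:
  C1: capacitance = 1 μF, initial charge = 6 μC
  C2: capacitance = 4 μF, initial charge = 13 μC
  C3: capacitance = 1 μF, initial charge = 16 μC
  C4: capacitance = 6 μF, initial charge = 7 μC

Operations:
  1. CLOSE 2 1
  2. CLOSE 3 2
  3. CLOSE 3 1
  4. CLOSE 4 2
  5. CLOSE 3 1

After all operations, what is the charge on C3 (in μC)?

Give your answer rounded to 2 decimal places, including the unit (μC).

Initial: C1(1μF, Q=6μC, V=6.00V), C2(4μF, Q=13μC, V=3.25V), C3(1μF, Q=16μC, V=16.00V), C4(6μF, Q=7μC, V=1.17V)
Op 1: CLOSE 2-1: Q_total=19.00, C_total=5.00, V=3.80; Q2=15.20, Q1=3.80; dissipated=3.025
Op 2: CLOSE 3-2: Q_total=31.20, C_total=5.00, V=6.24; Q3=6.24, Q2=24.96; dissipated=59.536
Op 3: CLOSE 3-1: Q_total=10.04, C_total=2.00, V=5.02; Q3=5.02, Q1=5.02; dissipated=1.488
Op 4: CLOSE 4-2: Q_total=31.96, C_total=10.00, V=3.20; Q4=19.18, Q2=12.78; dissipated=30.886
Op 5: CLOSE 3-1: Q_total=10.04, C_total=2.00, V=5.02; Q3=5.02, Q1=5.02; dissipated=0.000
Final charges: Q1=5.02, Q2=12.78, Q3=5.02, Q4=19.18

Answer: 5.02 μC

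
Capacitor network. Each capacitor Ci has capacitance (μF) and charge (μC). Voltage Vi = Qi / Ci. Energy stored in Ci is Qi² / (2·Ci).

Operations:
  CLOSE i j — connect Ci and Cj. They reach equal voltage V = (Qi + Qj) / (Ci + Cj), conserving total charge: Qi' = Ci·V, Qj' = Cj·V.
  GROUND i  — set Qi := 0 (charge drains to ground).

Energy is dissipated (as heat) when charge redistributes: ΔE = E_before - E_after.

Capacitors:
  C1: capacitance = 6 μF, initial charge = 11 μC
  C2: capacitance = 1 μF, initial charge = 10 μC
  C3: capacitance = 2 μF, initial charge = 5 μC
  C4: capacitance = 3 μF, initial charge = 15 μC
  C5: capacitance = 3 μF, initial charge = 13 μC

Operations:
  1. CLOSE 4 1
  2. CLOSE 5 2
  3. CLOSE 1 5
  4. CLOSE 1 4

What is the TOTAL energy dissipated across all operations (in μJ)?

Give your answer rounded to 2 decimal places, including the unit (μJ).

Answer: 31.16 μJ

Derivation:
Initial: C1(6μF, Q=11μC, V=1.83V), C2(1μF, Q=10μC, V=10.00V), C3(2μF, Q=5μC, V=2.50V), C4(3μF, Q=15μC, V=5.00V), C5(3μF, Q=13μC, V=4.33V)
Op 1: CLOSE 4-1: Q_total=26.00, C_total=9.00, V=2.89; Q4=8.67, Q1=17.33; dissipated=10.028
Op 2: CLOSE 5-2: Q_total=23.00, C_total=4.00, V=5.75; Q5=17.25, Q2=5.75; dissipated=12.042
Op 3: CLOSE 1-5: Q_total=34.58, C_total=9.00, V=3.84; Q1=23.06, Q5=11.53; dissipated=8.186
Op 4: CLOSE 1-4: Q_total=31.72, C_total=9.00, V=3.52; Q1=21.15, Q4=10.57; dissipated=0.910
Total dissipated: 31.165 μJ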